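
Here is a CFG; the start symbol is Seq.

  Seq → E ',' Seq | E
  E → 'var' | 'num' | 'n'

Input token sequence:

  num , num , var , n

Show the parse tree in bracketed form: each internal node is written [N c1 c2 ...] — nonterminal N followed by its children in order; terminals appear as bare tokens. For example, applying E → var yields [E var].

Seq
E , Seq
num , Seq
num , E , Seq
num , num , Seq
num , num , E , Seq
num , num , var , Seq
num , num , var , E
num , num , var , n

[Seq [E num] , [Seq [E num] , [Seq [E var] , [Seq [E n]]]]]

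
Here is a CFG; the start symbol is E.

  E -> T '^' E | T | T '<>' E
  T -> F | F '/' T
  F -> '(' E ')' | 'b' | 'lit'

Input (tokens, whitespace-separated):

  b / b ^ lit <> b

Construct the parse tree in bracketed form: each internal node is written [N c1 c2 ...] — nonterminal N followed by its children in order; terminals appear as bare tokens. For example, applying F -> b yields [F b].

[E [T [F b] / [T [F b]]] ^ [E [T [F lit]] <> [E [T [F b]]]]]

E
T ^ E
F / T ^ E
b / T ^ E
b / F ^ E
b / b ^ E
b / b ^ T <> E
b / b ^ F <> E
b / b ^ lit <> E
b / b ^ lit <> T
b / b ^ lit <> F
b / b ^ lit <> b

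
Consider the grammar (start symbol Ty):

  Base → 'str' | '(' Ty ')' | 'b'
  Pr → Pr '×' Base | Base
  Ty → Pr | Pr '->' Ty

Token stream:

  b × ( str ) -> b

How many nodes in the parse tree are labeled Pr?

4

[Ty [Pr [Pr [Base b]] × [Base ( [Ty [Pr [Base str]]] )]] -> [Ty [Pr [Base b]]]]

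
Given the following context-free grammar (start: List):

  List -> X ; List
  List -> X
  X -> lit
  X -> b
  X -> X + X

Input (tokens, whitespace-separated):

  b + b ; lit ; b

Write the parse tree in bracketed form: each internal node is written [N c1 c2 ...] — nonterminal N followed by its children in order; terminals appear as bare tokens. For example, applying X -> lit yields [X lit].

List
X ; List
X + X ; List
b + X ; List
b + b ; List
b + b ; X ; List
b + b ; lit ; List
b + b ; lit ; X
b + b ; lit ; b

[List [X [X b] + [X b]] ; [List [X lit] ; [List [X b]]]]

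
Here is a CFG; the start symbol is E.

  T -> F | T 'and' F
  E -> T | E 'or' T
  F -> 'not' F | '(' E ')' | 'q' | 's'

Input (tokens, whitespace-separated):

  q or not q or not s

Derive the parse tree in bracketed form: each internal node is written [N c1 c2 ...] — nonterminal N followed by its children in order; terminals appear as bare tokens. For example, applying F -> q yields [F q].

[E [E [E [T [F q]]] or [T [F not [F q]]]] or [T [F not [F s]]]]

E
E or T
E or T or T
T or T or T
F or T or T
q or T or T
q or F or T
q or not F or T
q or not q or T
q or not q or F
q or not q or not F
q or not q or not s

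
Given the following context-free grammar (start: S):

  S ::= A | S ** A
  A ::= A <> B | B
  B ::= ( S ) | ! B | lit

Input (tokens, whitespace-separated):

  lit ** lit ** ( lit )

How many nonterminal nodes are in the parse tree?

12

[S [S [S [A [B lit]]] ** [A [B lit]]] ** [A [B ( [S [A [B lit]]] )]]]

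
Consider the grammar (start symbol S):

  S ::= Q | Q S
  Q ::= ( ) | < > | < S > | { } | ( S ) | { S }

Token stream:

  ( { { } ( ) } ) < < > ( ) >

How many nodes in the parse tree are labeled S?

[S [Q ( [S [Q { [S [Q { }] [S [Q ( )]]] }]] )] [S [Q < [S [Q < >] [S [Q ( )]]] >]]]

7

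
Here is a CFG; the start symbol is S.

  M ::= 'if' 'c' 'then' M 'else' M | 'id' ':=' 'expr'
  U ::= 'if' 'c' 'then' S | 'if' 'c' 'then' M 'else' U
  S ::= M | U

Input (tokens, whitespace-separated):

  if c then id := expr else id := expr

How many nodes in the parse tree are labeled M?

3

[S [M if c then [M id := expr] else [M id := expr]]]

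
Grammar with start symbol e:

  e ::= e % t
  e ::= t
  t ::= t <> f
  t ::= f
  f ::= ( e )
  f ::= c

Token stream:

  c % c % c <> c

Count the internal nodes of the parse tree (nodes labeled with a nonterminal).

11

[e [e [e [t [f c]]] % [t [f c]]] % [t [t [f c]] <> [f c]]]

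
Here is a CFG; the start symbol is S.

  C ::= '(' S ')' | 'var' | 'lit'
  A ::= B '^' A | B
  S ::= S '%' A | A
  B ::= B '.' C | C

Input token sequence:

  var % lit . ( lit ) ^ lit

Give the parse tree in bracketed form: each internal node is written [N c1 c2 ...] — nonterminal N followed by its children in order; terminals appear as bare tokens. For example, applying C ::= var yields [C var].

[S [S [A [B [C var]]]] % [A [B [B [C lit]] . [C ( [S [A [B [C lit]]]] )]] ^ [A [B [C lit]]]]]

S
S % A
A % A
B % A
C % A
var % A
var % B ^ A
var % B . C ^ A
var % C . C ^ A
var % lit . C ^ A
var % lit . ( S ) ^ A
var % lit . ( A ) ^ A
var % lit . ( B ) ^ A
var % lit . ( C ) ^ A
var % lit . ( lit ) ^ A
var % lit . ( lit ) ^ B
var % lit . ( lit ) ^ C
var % lit . ( lit ) ^ lit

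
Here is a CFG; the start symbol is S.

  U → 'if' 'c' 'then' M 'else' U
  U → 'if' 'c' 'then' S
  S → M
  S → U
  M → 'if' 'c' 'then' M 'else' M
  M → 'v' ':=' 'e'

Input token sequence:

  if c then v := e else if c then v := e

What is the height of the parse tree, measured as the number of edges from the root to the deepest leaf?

[S [U if c then [M v := e] else [U if c then [S [M v := e]]]]]

5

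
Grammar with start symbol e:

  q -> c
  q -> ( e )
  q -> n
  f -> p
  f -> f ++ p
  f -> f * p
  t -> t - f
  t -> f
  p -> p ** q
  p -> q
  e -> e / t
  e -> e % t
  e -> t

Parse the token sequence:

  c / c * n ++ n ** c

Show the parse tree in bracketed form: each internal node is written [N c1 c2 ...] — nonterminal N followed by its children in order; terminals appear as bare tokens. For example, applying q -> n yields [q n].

[e [e [t [f [p [q c]]]]] / [t [f [f [f [p [q c]]] * [p [q n]]] ++ [p [p [q n]] ** [q c]]]]]

e
e / t
t / t
f / t
p / t
q / t
c / t
c / f
c / f ++ p
c / f * p ++ p
c / p * p ++ p
c / q * p ++ p
c / c * p ++ p
c / c * q ++ p
c / c * n ++ p
c / c * n ++ p ** q
c / c * n ++ q ** q
c / c * n ++ n ** q
c / c * n ++ n ** c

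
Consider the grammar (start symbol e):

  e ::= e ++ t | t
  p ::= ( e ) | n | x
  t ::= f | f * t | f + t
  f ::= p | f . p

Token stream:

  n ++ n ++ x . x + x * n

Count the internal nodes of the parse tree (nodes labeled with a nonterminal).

20

[e [e [e [t [f [p n]]]] ++ [t [f [p n]]]] ++ [t [f [f [p x]] . [p x]] + [t [f [p x]] * [t [f [p n]]]]]]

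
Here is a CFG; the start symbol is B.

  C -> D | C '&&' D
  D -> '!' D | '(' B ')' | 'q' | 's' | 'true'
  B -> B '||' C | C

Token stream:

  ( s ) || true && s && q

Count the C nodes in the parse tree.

[B [B [C [D ( [B [C [D s]]] )]]] || [C [C [C [D true]] && [D s]] && [D q]]]

5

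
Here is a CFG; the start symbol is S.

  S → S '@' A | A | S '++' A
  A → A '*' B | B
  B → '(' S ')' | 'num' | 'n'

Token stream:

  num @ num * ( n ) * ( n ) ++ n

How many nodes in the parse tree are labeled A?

[S [S [S [A [B num]]] @ [A [A [A [B num]] * [B ( [S [A [B n]]] )]] * [B ( [S [A [B n]]] )]]] ++ [A [B n]]]

7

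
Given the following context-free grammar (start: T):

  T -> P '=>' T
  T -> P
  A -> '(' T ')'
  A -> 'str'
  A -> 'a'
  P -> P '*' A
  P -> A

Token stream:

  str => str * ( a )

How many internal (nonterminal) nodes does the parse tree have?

11

[T [P [A str]] => [T [P [P [A str]] * [A ( [T [P [A a]]] )]]]]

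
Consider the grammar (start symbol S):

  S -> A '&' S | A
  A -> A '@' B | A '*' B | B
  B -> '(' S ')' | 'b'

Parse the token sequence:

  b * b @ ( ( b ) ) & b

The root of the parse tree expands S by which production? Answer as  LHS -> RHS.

[S [A [A [A [B b]] * [B b]] @ [B ( [S [A [B ( [S [A [B b]]] )]]] )]] & [S [A [B b]]]]

S -> A '&' S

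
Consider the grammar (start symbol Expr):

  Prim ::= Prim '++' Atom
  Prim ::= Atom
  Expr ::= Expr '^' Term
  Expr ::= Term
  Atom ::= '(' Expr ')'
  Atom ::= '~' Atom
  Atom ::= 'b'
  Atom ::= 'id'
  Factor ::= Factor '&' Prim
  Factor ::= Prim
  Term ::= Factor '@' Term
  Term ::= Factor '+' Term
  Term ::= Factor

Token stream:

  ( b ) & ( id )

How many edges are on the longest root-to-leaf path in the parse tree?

[Expr [Term [Factor [Factor [Prim [Atom ( [Expr [Term [Factor [Prim [Atom b]]]]] )]]] & [Prim [Atom ( [Expr [Term [Factor [Prim [Atom id]]]]] )]]]]]

11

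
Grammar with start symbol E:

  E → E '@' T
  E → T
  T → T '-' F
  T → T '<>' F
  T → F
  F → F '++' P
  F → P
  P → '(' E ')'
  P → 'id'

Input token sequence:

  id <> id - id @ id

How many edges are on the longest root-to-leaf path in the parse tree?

7

[E [E [T [T [T [F [P id]]] <> [F [P id]]] - [F [P id]]]] @ [T [F [P id]]]]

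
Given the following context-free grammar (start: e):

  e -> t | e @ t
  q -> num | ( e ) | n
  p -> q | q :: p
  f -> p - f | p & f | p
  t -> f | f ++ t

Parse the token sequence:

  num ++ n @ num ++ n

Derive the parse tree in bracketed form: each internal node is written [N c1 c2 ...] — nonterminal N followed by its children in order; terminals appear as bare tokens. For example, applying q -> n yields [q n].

[e [e [t [f [p [q num]]] ++ [t [f [p [q n]]]]]] @ [t [f [p [q num]]] ++ [t [f [p [q n]]]]]]

e
e @ t
t @ t
f ++ t @ t
p ++ t @ t
q ++ t @ t
num ++ t @ t
num ++ f @ t
num ++ p @ t
num ++ q @ t
num ++ n @ t
num ++ n @ f ++ t
num ++ n @ p ++ t
num ++ n @ q ++ t
num ++ n @ num ++ t
num ++ n @ num ++ f
num ++ n @ num ++ p
num ++ n @ num ++ q
num ++ n @ num ++ n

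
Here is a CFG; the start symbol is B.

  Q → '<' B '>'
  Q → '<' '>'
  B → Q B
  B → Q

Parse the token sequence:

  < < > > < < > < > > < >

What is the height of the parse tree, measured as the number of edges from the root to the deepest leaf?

[B [Q < [B [Q < >]] >] [B [Q < [B [Q < >] [B [Q < >]]] >] [B [Q < >]]]]

6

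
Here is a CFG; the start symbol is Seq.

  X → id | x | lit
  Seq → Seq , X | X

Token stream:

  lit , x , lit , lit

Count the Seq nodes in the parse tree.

4

[Seq [Seq [Seq [Seq [X lit]] , [X x]] , [X lit]] , [X lit]]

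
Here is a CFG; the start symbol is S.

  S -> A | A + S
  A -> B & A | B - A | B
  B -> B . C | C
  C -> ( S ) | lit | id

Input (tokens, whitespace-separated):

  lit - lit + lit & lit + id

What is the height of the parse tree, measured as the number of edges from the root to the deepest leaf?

[S [A [B [C lit]] - [A [B [C lit]]]] + [S [A [B [C lit]] & [A [B [C lit]]]] + [S [A [B [C id]]]]]]

6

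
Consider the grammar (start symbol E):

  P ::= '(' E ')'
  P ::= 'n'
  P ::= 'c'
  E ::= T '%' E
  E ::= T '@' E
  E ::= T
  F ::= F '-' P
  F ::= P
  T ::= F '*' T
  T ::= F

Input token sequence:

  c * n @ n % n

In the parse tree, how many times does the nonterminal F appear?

[E [T [F [P c]] * [T [F [P n]]]] @ [E [T [F [P n]]] % [E [T [F [P n]]]]]]

4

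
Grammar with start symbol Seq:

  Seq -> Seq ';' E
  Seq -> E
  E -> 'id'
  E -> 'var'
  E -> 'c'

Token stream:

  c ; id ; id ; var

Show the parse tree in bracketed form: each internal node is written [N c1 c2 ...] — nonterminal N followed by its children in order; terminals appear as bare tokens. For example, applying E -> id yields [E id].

Seq
Seq ; E
Seq ; E ; E
Seq ; E ; E ; E
E ; E ; E ; E
c ; E ; E ; E
c ; id ; E ; E
c ; id ; id ; E
c ; id ; id ; var

[Seq [Seq [Seq [Seq [E c]] ; [E id]] ; [E id]] ; [E var]]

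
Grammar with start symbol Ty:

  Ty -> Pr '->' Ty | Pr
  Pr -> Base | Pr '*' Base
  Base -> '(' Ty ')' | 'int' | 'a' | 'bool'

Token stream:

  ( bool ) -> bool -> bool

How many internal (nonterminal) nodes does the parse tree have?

[Ty [Pr [Base ( [Ty [Pr [Base bool]]] )]] -> [Ty [Pr [Base bool]] -> [Ty [Pr [Base bool]]]]]

12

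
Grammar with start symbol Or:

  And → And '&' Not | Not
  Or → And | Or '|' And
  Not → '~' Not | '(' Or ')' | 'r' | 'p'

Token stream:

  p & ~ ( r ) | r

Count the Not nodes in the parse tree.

5

[Or [Or [And [And [Not p]] & [Not ~ [Not ( [Or [And [Not r]]] )]]]] | [And [Not r]]]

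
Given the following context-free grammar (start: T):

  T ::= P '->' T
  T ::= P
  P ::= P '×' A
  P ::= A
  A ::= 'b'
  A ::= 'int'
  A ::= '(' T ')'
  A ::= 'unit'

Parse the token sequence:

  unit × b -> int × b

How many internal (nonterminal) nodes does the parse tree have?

[T [P [P [A unit]] × [A b]] -> [T [P [P [A int]] × [A b]]]]

10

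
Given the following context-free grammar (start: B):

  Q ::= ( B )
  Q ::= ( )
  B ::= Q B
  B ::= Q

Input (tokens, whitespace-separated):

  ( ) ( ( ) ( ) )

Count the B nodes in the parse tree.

[B [Q ( )] [B [Q ( [B [Q ( )] [B [Q ( )]]] )]]]

4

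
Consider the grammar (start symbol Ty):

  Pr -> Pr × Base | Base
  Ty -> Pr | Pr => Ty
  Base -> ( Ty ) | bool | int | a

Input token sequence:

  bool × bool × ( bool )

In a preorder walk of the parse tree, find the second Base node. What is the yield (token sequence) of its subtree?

bool

[Ty [Pr [Pr [Pr [Base bool]] × [Base bool]] × [Base ( [Ty [Pr [Base bool]]] )]]]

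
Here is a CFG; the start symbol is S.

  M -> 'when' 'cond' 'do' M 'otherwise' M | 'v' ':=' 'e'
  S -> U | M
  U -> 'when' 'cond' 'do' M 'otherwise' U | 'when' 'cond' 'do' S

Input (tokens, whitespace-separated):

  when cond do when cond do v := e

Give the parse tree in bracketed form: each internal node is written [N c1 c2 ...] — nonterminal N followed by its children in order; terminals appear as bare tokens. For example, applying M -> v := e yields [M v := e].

S
U
when cond do S
when cond do U
when cond do when cond do S
when cond do when cond do M
when cond do when cond do v := e

[S [U when cond do [S [U when cond do [S [M v := e]]]]]]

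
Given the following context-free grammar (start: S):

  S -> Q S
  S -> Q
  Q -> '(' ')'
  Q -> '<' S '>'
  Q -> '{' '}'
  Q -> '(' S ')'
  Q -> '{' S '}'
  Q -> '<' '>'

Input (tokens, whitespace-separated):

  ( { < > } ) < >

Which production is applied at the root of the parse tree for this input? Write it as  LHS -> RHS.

S -> Q S

[S [Q ( [S [Q { [S [Q < >]] }]] )] [S [Q < >]]]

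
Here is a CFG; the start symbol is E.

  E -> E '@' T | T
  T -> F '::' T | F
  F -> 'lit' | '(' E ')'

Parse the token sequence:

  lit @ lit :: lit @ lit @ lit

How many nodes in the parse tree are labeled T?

5

[E [E [E [E [T [F lit]]] @ [T [F lit] :: [T [F lit]]]] @ [T [F lit]]] @ [T [F lit]]]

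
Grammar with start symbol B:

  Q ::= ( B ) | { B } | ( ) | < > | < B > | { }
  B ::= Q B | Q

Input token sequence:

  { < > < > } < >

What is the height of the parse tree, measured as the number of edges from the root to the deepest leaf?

[B [Q { [B [Q < >] [B [Q < >]]] }] [B [Q < >]]]

5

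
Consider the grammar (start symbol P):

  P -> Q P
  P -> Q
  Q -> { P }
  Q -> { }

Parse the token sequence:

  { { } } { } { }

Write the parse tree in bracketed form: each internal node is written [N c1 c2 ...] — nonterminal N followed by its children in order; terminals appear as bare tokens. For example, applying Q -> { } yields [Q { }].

[P [Q { [P [Q { }]] }] [P [Q { }] [P [Q { }]]]]

P
Q P
{ P } P
{ Q } P
{ { } } P
{ { } } Q P
{ { } } { } P
{ { } } { } Q
{ { } } { } { }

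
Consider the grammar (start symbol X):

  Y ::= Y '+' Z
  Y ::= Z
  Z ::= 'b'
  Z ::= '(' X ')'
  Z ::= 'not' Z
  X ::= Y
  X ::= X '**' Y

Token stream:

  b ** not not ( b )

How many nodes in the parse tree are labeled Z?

[X [X [Y [Z b]]] ** [Y [Z not [Z not [Z ( [X [Y [Z b]]] )]]]]]

5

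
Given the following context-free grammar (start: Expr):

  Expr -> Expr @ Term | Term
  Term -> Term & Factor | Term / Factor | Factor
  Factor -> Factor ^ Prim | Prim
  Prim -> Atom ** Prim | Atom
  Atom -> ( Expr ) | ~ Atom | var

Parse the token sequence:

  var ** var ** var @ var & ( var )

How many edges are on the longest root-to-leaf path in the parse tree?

[Expr [Expr [Term [Factor [Prim [Atom var] ** [Prim [Atom var] ** [Prim [Atom var]]]]]]] @ [Term [Term [Factor [Prim [Atom var]]]] & [Factor [Prim [Atom ( [Expr [Term [Factor [Prim [Atom var]]]]] )]]]]]

10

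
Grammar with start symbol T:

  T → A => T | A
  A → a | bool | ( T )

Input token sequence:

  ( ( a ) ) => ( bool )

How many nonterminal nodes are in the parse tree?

[T [A ( [T [A ( [T [A a]] )]] )] => [T [A ( [T [A bool]] )]]]

10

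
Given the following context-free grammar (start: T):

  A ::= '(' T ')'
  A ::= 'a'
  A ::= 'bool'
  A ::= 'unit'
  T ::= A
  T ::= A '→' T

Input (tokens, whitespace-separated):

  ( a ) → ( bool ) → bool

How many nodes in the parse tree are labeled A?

[T [A ( [T [A a]] )] → [T [A ( [T [A bool]] )] → [T [A bool]]]]

5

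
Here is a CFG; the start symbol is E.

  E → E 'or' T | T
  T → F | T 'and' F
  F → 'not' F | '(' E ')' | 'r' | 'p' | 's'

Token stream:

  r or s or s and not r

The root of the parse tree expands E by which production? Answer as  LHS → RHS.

E → E 'or' T

[E [E [E [T [F r]]] or [T [F s]]] or [T [T [F s]] and [F not [F r]]]]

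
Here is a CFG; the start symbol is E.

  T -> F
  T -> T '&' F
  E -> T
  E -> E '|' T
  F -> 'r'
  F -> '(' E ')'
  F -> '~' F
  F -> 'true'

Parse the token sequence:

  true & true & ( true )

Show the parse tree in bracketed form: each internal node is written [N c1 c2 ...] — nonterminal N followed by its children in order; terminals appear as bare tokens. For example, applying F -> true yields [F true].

E
T
T & F
T & F & F
F & F & F
true & F & F
true & true & F
true & true & ( E )
true & true & ( T )
true & true & ( F )
true & true & ( true )

[E [T [T [T [F true]] & [F true]] & [F ( [E [T [F true]]] )]]]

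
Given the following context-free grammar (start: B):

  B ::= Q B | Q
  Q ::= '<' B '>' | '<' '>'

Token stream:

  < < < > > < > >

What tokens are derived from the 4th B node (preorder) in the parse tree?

[B [Q < [B [Q < [B [Q < >]] >] [B [Q < >]]] >]]

< >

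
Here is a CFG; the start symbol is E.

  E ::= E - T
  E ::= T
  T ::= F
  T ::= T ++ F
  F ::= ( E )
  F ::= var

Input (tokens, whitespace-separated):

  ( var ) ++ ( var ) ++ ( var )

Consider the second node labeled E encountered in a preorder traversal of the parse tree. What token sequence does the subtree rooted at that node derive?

var

[E [T [T [T [F ( [E [T [F var]]] )]] ++ [F ( [E [T [F var]]] )]] ++ [F ( [E [T [F var]]] )]]]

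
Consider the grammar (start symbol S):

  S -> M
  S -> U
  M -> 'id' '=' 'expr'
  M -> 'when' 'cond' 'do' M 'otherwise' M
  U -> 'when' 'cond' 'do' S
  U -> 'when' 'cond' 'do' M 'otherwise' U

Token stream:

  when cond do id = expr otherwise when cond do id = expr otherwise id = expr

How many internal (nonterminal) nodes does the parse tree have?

6

[S [M when cond do [M id = expr] otherwise [M when cond do [M id = expr] otherwise [M id = expr]]]]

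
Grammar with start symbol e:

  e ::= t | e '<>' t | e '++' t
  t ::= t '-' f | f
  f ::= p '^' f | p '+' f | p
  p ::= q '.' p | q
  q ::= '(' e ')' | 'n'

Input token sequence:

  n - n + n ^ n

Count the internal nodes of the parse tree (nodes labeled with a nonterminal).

[e [t [t [f [p [q n]]]] - [f [p [q n]] + [f [p [q n]] ^ [f [p [q n]]]]]]]

15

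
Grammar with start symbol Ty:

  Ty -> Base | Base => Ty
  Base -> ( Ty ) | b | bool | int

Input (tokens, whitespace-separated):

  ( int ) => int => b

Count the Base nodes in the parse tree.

4

[Ty [Base ( [Ty [Base int]] )] => [Ty [Base int] => [Ty [Base b]]]]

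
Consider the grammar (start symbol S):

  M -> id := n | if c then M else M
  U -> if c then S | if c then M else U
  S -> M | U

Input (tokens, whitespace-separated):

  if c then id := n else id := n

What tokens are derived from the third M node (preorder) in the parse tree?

id := n

[S [M if c then [M id := n] else [M id := n]]]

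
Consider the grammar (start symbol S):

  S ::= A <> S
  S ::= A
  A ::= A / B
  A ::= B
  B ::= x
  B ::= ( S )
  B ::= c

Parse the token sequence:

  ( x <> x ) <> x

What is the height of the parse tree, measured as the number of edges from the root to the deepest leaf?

7

[S [A [B ( [S [A [B x]] <> [S [A [B x]]]] )]] <> [S [A [B x]]]]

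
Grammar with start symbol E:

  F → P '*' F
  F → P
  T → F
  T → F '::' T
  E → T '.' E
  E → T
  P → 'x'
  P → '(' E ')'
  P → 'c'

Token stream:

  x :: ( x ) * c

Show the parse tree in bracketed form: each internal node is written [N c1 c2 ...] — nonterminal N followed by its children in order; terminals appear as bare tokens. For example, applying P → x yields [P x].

E
T
F :: T
P :: T
x :: T
x :: F
x :: P * F
x :: ( E ) * F
x :: ( T ) * F
x :: ( F ) * F
x :: ( P ) * F
x :: ( x ) * F
x :: ( x ) * P
x :: ( x ) * c

[E [T [F [P x]] :: [T [F [P ( [E [T [F [P x]]]] )] * [F [P c]]]]]]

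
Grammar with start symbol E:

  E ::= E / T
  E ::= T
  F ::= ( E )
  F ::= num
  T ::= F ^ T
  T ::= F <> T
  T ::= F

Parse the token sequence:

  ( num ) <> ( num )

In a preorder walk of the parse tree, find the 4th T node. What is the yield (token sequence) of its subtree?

num

[E [T [F ( [E [T [F num]]] )] <> [T [F ( [E [T [F num]]] )]]]]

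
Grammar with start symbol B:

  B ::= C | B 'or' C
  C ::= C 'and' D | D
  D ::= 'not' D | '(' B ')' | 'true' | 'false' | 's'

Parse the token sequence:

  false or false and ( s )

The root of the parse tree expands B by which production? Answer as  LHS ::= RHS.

B ::= B 'or' C

[B [B [C [D false]]] or [C [C [D false]] and [D ( [B [C [D s]]] )]]]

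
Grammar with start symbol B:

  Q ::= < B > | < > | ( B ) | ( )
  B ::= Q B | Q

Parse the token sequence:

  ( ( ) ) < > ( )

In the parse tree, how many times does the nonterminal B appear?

[B [Q ( [B [Q ( )]] )] [B [Q < >] [B [Q ( )]]]]

4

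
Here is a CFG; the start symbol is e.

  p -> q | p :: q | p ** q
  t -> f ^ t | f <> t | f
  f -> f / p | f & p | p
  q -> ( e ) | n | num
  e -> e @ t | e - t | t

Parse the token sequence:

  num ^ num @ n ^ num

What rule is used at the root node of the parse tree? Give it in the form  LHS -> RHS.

e -> e @ t

[e [e [t [f [p [q num]]] ^ [t [f [p [q num]]]]]] @ [t [f [p [q n]]] ^ [t [f [p [q num]]]]]]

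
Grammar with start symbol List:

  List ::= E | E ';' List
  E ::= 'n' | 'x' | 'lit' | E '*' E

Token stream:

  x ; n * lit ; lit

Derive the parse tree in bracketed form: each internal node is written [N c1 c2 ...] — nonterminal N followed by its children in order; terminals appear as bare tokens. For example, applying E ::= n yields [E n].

List
E ; List
x ; List
x ; E ; List
x ; E * E ; List
x ; n * E ; List
x ; n * lit ; List
x ; n * lit ; E
x ; n * lit ; lit

[List [E x] ; [List [E [E n] * [E lit]] ; [List [E lit]]]]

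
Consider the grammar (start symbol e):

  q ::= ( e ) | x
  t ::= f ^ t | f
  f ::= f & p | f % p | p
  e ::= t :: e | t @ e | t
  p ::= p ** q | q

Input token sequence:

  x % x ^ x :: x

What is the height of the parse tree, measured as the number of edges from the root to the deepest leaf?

6

[e [t [f [f [p [q x]]] % [p [q x]]] ^ [t [f [p [q x]]]]] :: [e [t [f [p [q x]]]]]]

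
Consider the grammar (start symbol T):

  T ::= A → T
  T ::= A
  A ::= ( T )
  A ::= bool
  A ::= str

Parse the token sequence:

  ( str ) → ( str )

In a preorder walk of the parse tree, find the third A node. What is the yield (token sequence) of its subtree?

( str )

[T [A ( [T [A str]] )] → [T [A ( [T [A str]] )]]]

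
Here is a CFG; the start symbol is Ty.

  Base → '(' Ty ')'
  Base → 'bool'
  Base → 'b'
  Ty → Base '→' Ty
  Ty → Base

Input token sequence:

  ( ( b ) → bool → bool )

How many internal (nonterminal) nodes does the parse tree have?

[Ty [Base ( [Ty [Base ( [Ty [Base b]] )] → [Ty [Base bool] → [Ty [Base bool]]]] )]]

10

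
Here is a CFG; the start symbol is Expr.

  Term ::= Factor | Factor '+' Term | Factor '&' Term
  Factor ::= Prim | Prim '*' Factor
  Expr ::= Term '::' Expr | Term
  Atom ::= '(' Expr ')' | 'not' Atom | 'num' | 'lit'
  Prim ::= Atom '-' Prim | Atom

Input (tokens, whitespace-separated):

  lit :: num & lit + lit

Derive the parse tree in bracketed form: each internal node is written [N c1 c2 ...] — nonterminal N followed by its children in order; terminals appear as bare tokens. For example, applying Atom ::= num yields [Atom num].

Expr
Term :: Expr
Factor :: Expr
Prim :: Expr
Atom :: Expr
lit :: Expr
lit :: Term
lit :: Factor & Term
lit :: Prim & Term
lit :: Atom & Term
lit :: num & Term
lit :: num & Factor + Term
lit :: num & Prim + Term
lit :: num & Atom + Term
lit :: num & lit + Term
lit :: num & lit + Factor
lit :: num & lit + Prim
lit :: num & lit + Atom
lit :: num & lit + lit

[Expr [Term [Factor [Prim [Atom lit]]]] :: [Expr [Term [Factor [Prim [Atom num]]] & [Term [Factor [Prim [Atom lit]]] + [Term [Factor [Prim [Atom lit]]]]]]]]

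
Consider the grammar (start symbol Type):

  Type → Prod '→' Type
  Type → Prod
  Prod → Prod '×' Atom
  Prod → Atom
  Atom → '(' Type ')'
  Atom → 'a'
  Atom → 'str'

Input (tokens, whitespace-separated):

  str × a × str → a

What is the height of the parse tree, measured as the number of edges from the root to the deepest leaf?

5

[Type [Prod [Prod [Prod [Atom str]] × [Atom a]] × [Atom str]] → [Type [Prod [Atom a]]]]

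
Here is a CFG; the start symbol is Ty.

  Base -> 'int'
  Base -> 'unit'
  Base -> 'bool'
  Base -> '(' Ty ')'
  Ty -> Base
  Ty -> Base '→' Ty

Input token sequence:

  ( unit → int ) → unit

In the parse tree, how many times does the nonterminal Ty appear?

4

[Ty [Base ( [Ty [Base unit] → [Ty [Base int]]] )] → [Ty [Base unit]]]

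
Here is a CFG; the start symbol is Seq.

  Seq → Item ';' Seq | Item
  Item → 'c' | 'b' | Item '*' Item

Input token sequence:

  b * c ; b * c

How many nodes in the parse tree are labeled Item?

6

[Seq [Item [Item b] * [Item c]] ; [Seq [Item [Item b] * [Item c]]]]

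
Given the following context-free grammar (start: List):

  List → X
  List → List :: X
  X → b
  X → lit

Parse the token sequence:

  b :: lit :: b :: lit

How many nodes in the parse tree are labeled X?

[List [List [List [List [X b]] :: [X lit]] :: [X b]] :: [X lit]]

4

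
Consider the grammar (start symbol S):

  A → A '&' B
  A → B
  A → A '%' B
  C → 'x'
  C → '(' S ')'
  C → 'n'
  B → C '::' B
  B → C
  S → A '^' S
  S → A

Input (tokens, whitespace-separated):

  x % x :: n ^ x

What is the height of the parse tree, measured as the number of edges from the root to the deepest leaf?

[S [A [A [B [C x]]] % [B [C x] :: [B [C n]]]] ^ [S [A [B [C x]]]]]

5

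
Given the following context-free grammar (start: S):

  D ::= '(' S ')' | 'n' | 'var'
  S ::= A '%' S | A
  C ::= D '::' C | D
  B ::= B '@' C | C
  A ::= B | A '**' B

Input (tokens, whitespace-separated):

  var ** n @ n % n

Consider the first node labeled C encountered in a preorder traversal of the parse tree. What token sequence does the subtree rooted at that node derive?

var

[S [A [A [B [C [D var]]]] ** [B [B [C [D n]]] @ [C [D n]]]] % [S [A [B [C [D n]]]]]]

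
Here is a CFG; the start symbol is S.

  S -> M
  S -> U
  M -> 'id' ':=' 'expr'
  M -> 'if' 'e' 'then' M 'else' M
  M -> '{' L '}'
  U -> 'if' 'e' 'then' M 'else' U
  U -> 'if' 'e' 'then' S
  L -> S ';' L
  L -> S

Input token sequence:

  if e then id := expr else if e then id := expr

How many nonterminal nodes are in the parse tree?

6

[S [U if e then [M id := expr] else [U if e then [S [M id := expr]]]]]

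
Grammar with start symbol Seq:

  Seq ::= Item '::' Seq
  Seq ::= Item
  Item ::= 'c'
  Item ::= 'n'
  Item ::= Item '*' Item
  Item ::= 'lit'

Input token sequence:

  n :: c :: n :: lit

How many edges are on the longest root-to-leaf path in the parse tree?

[Seq [Item n] :: [Seq [Item c] :: [Seq [Item n] :: [Seq [Item lit]]]]]

5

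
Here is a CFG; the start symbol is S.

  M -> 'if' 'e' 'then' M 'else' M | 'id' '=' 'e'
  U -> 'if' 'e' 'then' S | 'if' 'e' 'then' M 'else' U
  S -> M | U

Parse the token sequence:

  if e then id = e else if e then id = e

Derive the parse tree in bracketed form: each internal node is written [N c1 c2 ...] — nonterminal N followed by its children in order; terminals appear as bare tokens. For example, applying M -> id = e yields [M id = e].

[S [U if e then [M id = e] else [U if e then [S [M id = e]]]]]

S
U
if e then M else U
if e then id = e else U
if e then id = e else if e then S
if e then id = e else if e then M
if e then id = e else if e then id = e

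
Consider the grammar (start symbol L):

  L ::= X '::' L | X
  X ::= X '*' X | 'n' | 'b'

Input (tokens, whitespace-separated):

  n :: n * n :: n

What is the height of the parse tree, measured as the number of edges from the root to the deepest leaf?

[L [X n] :: [L [X [X n] * [X n]] :: [L [X n]]]]

4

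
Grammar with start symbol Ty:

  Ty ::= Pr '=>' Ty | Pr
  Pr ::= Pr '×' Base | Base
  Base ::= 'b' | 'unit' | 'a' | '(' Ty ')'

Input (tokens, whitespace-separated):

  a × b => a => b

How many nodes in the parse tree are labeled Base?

[Ty [Pr [Pr [Base a]] × [Base b]] => [Ty [Pr [Base a]] => [Ty [Pr [Base b]]]]]

4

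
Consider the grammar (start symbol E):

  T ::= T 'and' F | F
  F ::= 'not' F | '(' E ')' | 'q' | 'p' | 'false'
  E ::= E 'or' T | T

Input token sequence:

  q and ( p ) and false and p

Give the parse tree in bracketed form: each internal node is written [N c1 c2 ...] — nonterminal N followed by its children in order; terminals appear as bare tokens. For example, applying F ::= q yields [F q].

[E [T [T [T [T [F q]] and [F ( [E [T [F p]]] )]] and [F false]] and [F p]]]

E
T
T and F
T and F and F
T and F and F and F
F and F and F and F
q and F and F and F
q and ( E ) and F and F
q and ( T ) and F and F
q and ( F ) and F and F
q and ( p ) and F and F
q and ( p ) and false and F
q and ( p ) and false and p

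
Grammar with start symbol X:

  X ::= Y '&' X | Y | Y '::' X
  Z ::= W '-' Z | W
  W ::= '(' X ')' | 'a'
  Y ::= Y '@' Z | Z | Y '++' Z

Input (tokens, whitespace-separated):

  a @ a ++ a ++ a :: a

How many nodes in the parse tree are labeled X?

[X [Y [Y [Y [Y [Z [W a]]] @ [Z [W a]]] ++ [Z [W a]]] ++ [Z [W a]]] :: [X [Y [Z [W a]]]]]

2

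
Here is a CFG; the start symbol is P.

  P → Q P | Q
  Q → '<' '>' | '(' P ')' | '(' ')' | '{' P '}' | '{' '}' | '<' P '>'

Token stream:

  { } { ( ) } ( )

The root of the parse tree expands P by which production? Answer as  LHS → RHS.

P → Q P

[P [Q { }] [P [Q { [P [Q ( )]] }] [P [Q ( )]]]]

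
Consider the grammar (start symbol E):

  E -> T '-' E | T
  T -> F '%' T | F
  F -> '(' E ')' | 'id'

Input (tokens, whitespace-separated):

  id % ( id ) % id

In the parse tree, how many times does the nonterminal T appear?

4

[E [T [F id] % [T [F ( [E [T [F id]]] )] % [T [F id]]]]]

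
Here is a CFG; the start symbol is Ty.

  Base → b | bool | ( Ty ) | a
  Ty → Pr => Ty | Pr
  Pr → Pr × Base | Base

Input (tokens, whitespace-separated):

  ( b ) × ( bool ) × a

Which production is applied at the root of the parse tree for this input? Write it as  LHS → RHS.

[Ty [Pr [Pr [Pr [Base ( [Ty [Pr [Base b]]] )]] × [Base ( [Ty [Pr [Base bool]]] )]] × [Base a]]]

Ty → Pr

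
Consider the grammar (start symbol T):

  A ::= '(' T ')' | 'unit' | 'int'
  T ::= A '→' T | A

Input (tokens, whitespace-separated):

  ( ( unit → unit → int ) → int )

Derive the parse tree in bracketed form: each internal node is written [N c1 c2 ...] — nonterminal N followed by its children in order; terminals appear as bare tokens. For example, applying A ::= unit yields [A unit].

T
A
( T )
( A → T )
( ( T ) → T )
( ( A → T ) → T )
( ( unit → T ) → T )
( ( unit → A → T ) → T )
( ( unit → unit → T ) → T )
( ( unit → unit → A ) → T )
( ( unit → unit → int ) → T )
( ( unit → unit → int ) → A )
( ( unit → unit → int ) → int )

[T [A ( [T [A ( [T [A unit] → [T [A unit] → [T [A int]]]] )] → [T [A int]]] )]]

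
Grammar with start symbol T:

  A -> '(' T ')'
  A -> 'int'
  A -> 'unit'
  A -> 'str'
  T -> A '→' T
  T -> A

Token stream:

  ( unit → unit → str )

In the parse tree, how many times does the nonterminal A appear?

[T [A ( [T [A unit] → [T [A unit] → [T [A str]]]] )]]

4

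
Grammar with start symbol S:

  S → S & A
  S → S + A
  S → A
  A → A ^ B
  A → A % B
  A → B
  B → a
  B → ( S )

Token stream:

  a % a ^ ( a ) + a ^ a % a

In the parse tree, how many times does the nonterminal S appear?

3

[S [S [A [A [A [B a]] % [B a]] ^ [B ( [S [A [B a]]] )]]] + [A [A [A [B a]] ^ [B a]] % [B a]]]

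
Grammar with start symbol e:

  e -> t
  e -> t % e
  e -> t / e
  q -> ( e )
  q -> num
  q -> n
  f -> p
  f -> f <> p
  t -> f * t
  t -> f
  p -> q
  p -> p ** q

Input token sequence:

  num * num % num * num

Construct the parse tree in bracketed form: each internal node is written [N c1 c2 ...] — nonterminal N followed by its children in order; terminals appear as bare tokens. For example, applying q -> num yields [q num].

e
t % e
f * t % e
p * t % e
q * t % e
num * t % e
num * f % e
num * p % e
num * q % e
num * num % e
num * num % t
num * num % f * t
num * num % p * t
num * num % q * t
num * num % num * t
num * num % num * f
num * num % num * p
num * num % num * q
num * num % num * num

[e [t [f [p [q num]]] * [t [f [p [q num]]]]] % [e [t [f [p [q num]]] * [t [f [p [q num]]]]]]]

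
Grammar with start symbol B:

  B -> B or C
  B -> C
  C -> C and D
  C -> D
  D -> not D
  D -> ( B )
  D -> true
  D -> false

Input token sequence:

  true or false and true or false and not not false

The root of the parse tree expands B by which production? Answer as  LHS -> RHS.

[B [B [B [C [D true]]] or [C [C [D false]] and [D true]]] or [C [C [D false]] and [D not [D not [D false]]]]]

B -> B or C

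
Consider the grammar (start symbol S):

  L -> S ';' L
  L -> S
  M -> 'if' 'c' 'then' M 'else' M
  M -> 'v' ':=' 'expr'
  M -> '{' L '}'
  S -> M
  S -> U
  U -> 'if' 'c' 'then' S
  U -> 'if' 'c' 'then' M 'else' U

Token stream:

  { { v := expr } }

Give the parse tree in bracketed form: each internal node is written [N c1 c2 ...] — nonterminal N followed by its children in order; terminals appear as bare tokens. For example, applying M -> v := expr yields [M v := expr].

S
M
{ L }
{ S }
{ M }
{ { L } }
{ { S } }
{ { M } }
{ { v := expr } }

[S [M { [L [S [M { [L [S [M v := expr]]] }]]] }]]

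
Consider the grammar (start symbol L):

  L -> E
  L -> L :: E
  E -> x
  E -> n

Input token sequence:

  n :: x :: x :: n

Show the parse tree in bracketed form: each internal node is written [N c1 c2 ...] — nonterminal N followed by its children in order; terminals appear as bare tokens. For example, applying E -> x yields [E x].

[L [L [L [L [E n]] :: [E x]] :: [E x]] :: [E n]]

L
L :: E
L :: E :: E
L :: E :: E :: E
E :: E :: E :: E
n :: E :: E :: E
n :: x :: E :: E
n :: x :: x :: E
n :: x :: x :: n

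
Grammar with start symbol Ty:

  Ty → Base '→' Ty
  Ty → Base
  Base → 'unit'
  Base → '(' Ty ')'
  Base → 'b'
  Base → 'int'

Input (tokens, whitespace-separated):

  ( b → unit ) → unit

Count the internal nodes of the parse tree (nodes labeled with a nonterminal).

8

[Ty [Base ( [Ty [Base b] → [Ty [Base unit]]] )] → [Ty [Base unit]]]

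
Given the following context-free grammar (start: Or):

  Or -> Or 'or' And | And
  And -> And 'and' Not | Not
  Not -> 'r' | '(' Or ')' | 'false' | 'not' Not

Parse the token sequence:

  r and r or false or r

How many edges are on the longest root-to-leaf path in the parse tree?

6

[Or [Or [Or [And [And [Not r]] and [Not r]]] or [And [Not false]]] or [And [Not r]]]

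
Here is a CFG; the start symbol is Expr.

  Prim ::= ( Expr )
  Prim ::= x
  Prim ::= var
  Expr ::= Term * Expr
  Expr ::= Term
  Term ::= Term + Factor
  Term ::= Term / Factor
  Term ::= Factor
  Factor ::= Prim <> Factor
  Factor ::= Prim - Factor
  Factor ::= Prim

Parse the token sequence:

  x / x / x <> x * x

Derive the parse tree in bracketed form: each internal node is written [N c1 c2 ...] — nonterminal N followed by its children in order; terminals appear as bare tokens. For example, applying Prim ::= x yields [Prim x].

Expr
Term * Expr
Term / Factor * Expr
Term / Factor / Factor * Expr
Factor / Factor / Factor * Expr
Prim / Factor / Factor * Expr
x / Factor / Factor * Expr
x / Prim / Factor * Expr
x / x / Factor * Expr
x / x / Prim <> Factor * Expr
x / x / x <> Factor * Expr
x / x / x <> Prim * Expr
x / x / x <> x * Expr
x / x / x <> x * Term
x / x / x <> x * Factor
x / x / x <> x * Prim
x / x / x <> x * x

[Expr [Term [Term [Term [Factor [Prim x]]] / [Factor [Prim x]]] / [Factor [Prim x] <> [Factor [Prim x]]]] * [Expr [Term [Factor [Prim x]]]]]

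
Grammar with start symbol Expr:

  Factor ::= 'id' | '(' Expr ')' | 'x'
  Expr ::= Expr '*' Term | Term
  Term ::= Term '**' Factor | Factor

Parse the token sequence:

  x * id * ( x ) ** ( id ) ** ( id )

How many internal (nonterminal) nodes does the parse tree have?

[Expr [Expr [Expr [Term [Factor x]]] * [Term [Factor id]]] * [Term [Term [Term [Factor ( [Expr [Term [Factor x]]] )]] ** [Factor ( [Expr [Term [Factor id]]] )]] ** [Factor ( [Expr [Term [Factor id]]] )]]]

22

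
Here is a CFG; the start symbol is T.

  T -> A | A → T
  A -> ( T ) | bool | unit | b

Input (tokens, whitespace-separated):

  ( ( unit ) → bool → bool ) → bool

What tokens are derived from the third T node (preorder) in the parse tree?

unit

[T [A ( [T [A ( [T [A unit]] )] → [T [A bool] → [T [A bool]]]] )] → [T [A bool]]]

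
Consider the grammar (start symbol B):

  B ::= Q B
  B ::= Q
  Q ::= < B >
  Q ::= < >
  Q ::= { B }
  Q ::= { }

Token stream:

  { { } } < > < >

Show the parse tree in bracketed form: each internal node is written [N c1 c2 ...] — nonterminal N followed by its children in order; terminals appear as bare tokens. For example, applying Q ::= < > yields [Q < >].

[B [Q { [B [Q { }]] }] [B [Q < >] [B [Q < >]]]]

B
Q B
{ B } B
{ Q } B
{ { } } B
{ { } } Q B
{ { } } < > B
{ { } } < > Q
{ { } } < > < >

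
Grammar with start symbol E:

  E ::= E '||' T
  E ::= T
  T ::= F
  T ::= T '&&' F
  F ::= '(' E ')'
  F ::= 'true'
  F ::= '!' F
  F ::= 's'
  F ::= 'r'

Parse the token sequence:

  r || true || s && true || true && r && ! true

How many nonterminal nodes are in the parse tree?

19

[E [E [E [E [T [F r]]] || [T [F true]]] || [T [T [F s]] && [F true]]] || [T [T [T [F true]] && [F r]] && [F ! [F true]]]]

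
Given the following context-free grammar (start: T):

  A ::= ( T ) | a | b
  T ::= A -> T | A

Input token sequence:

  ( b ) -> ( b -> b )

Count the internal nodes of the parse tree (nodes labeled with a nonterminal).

[T [A ( [T [A b]] )] -> [T [A ( [T [A b] -> [T [A b]]] )]]]

10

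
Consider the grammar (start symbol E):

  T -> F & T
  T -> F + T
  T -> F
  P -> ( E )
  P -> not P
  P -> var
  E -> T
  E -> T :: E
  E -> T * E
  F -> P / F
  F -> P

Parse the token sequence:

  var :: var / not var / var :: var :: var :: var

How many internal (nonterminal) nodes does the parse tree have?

25

[E [T [F [P var]]] :: [E [T [F [P var] / [F [P not [P var]] / [F [P var]]]]] :: [E [T [F [P var]]] :: [E [T [F [P var]]] :: [E [T [F [P var]]]]]]]]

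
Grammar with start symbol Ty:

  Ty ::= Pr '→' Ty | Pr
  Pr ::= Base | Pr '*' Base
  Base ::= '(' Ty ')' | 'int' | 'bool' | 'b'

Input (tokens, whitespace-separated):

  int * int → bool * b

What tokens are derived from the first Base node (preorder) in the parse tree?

int

[Ty [Pr [Pr [Base int]] * [Base int]] → [Ty [Pr [Pr [Base bool]] * [Base b]]]]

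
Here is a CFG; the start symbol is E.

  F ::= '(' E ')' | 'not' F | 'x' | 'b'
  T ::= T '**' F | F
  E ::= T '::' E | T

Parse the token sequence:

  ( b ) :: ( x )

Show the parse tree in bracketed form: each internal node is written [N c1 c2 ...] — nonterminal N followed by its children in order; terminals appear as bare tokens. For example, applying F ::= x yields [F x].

[E [T [F ( [E [T [F b]]] )]] :: [E [T [F ( [E [T [F x]]] )]]]]

E
T :: E
F :: E
( E ) :: E
( T ) :: E
( F ) :: E
( b ) :: E
( b ) :: T
( b ) :: F
( b ) :: ( E )
( b ) :: ( T )
( b ) :: ( F )
( b ) :: ( x )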